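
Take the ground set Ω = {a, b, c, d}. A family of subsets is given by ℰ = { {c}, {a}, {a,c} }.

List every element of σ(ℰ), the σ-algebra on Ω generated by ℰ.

Answer: σ(ℰ) = { {}, {a}, {c}, {a,c}, {b,d}, {a,b,d}, {b,c,d}, Ω }

Check:
Start: ℰ ∪ {∅, Ω} = { {}, {a}, {c}, {a,c}, Ω }.
Pass 1: 3 new —
  {b,d}  = complement {a,c}
  {a,b,d}  = complement {c}
  {b,c,d}  = complement {a}
  [8 total]
Pass 2: stable.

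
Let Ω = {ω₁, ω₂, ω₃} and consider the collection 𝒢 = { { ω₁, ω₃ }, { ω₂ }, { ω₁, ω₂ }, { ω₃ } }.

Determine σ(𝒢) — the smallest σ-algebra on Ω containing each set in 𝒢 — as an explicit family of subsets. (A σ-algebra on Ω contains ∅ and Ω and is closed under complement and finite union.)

σ(𝒢) = { ∅, { ω₁ }, { ω₂ }, { ω₃ }, { ω₁, ω₂ }, { ω₁, ω₃ }, { ω₂, ω₃ }, Ω }

Trace:
Initial family (6 sets): { ∅, { ω₂ }, { ω₃ }, { ω₁, ω₂ }, { ω₁, ω₃ }, Ω }.
Step 1 (1 new):
  { ω₂, ω₃ }  = { ω₃ } ∪ { ω₂ }
  |family| = 7
Step 2: +1 →
  { ω₁ }  = complement { ω₂, ω₃ }
  |family| = 8
Step 3 adds nothing — fixpoint reached.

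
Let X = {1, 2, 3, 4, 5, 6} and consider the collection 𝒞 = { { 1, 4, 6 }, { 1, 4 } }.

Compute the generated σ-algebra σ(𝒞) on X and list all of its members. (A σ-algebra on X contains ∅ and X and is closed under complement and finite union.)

σ(𝒞) = { {}, { 6 }, { 1, 4 }, { 1, 4, 6 }, { 2, 3, 5 }, { 2, 3, 5, 6 }, { 1, 2, 3, 4, 5 }, X }

Trace:
Begin from { {}, { 1, 4 }, { 1, 4, 6 }, X } (that is, 𝒞 plus ∅ and X).
Step 1 (2 new):
  { 2, 3, 5 }  = X∖{ 1, 4, 6 }
  { 2, 3, 5, 6 }  = X∖{ 1, 4 }
  — 6 sets.
Step 2: 1 new —
  { 1, 2, 3, 4, 5 }  = { 2, 3, 5 } ∪ { 1, 4 }
  — 7 sets.
Step 3: +1 →
  { 6 }  = X∖{ 1, 2, 3, 4, 5 }
  — 8 sets.
Step 4: already closed under ᶜ and ∪.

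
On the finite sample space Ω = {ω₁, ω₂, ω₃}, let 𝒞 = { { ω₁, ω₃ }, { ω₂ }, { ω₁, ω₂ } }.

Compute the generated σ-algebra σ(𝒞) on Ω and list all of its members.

Start: 𝒞 ∪ {∅, Ω} = { {  }, { ω₂ }, { ω₁, ω₂ }, { ω₁, ω₃ }, Ω }.
Round 1: 1 new —
  { ω₃ }  = ᶜ of { ω₁, ω₂ }
  — 6 sets.
Round 2: 1 new —
  { ω₂, ω₃ }  = { ω₃ } ∪ { ω₂ }
  — 7 sets.
Round 3 (1 new):
  { ω₁ }  = ᶜ of { ω₂, ω₃ }
  — 8 sets.
Round 4: stable.

σ(𝒞) = { {  }, { ω₁ }, { ω₂ }, { ω₃ }, { ω₁, ω₂ }, { ω₁, ω₃ }, { ω₂, ω₃ }, Ω }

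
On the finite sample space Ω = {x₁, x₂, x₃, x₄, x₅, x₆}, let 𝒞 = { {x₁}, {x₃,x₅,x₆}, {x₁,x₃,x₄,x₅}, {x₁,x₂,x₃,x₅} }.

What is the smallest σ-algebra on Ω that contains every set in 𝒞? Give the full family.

σ(𝒞) = { {}, {x₁}, {x₂}, {x₄}, {x₆}, {x₁,x₂}, {x₁,x₄}, {x₁,x₆}, {x₂,x₄}, {x₂,x₆}, {x₃,x₅}, {x₄,x₆}, {x₁,x₂,x₄}, {x₁,x₂,x₆}, {x₁,x₃,x₅}, {x₁,x₄,x₆}, {x₂,x₃,x₅}, {x₂,x₄,x₆}, {x₃,x₄,x₅}, {x₃,x₅,x₆}, {x₁,x₂,x₃,x₅}, {x₁,x₂,x₄,x₆}, {x₁,x₃,x₄,x₅}, {x₁,x₃,x₅,x₆}, {x₂,x₃,x₄,x₅}, {x₂,x₃,x₅,x₆}, {x₃,x₄,x₅,x₆}, {x₁,x₂,x₃,x₄,x₅}, {x₁,x₂,x₃,x₅,x₆}, {x₁,x₃,x₄,x₅,x₆}, {x₂,x₃,x₄,x₅,x₆}, Ω }

Derivation:
Take S₀ = 𝒞 ∪ {∅, Ω} = { {}, {x₁}, {x₃,x₅,x₆}, {x₁,x₂,x₃,x₅}, {x₁,x₃,x₄,x₅}, Ω }.
Round 1 adds 8:
  {x₂,x₆}  = Ω∖{x₁,x₃,x₄,x₅}
  {x₄,x₆}  = Ω∖{x₁,x₂,x₃,x₅}
  {x₁,x₂,x₄}  = Ω∖{x₃,x₅,x₆}
  {x₁,x₃,x₅,x₆}  = {x₃,x₅,x₆} ∪ {x₁}
  {x₁,x₂,x₃,x₄,x₅}  = {x₁,x₃,x₄,x₅} ∪ {x₁,x₂,x₃,x₅}
  {x₁,x₂,x₃,x₅,x₆}  = {x₃,x₅,x₆} ∪ {x₁,x₂,x₃,x₅}
  {x₁,x₃,x₄,x₅,x₆}  = {x₁,x₃,x₄,x₅} ∪ {x₃,x₅,x₆}
  {x₂,x₃,x₄,x₅,x₆}  = Ω∖{x₁}
Round 2: +10 →
  {x₂}  = Ω∖{x₁,x₃,x₄,x₅,x₆}
  {x₄}  = Ω∖{x₁,x₂,x₃,x₅,x₆}
  {x₆}  = Ω∖{x₁,x₂,x₃,x₄,x₅}
  {x₂,x₄}  = Ω∖{x₁,x₃,x₅,x₆}
  {x₁,x₂,x₆}  = {x₂,x₆} ∪ {x₁}
  {x₁,x₄,x₆}  = {x₄,x₆} ∪ {x₁}
  {x₂,x₄,x₆}  = {x₂,x₆} ∪ {x₄,x₆}
  {x₁,x₂,x₄,x₆}  = {x₂,x₆} ∪ {x₁,x₂,x₄}
  {x₂,x₃,x₅,x₆}  = {x₂,x₆} ∪ {x₃,x₅,x₆}
  {x₃,x₄,x₅,x₆}  = {x₃,x₅,x₆} ∪ {x₄,x₆}
Round 3 adds 7:
  {x₁,x₂}  = Ω∖{x₃,x₄,x₅,x₆}
  {x₁,x₄}  = Ω∖{x₂,x₃,x₅,x₆}
  {x₁,x₆}  = {x₆} ∪ {x₁}
  {x₃,x₅}  = Ω∖{x₁,x₂,x₄,x₆}
  {x₁,x₃,x₅}  = Ω∖{x₂,x₄,x₆}
  {x₂,x₃,x₅}  = Ω∖{x₁,x₄,x₆}
  {x₃,x₄,x₅}  = Ω∖{x₁,x₂,x₆}
Round 4 (1 new):
  {x₂,x₃,x₄,x₅}  = Ω∖{x₁,x₆}
Round 5: no new sets; the family is a σ-algebra.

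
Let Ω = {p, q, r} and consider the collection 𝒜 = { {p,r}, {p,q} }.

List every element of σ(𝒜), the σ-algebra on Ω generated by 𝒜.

|σ(𝒜)| = 8.  σ(𝒜) = { {}, {p}, {q}, {r}, {p,q}, {p,r}, {q,r}, Ω }

Trace:
Take S₀ = 𝒜 ∪ {∅, Ω} = { {}, {p,q}, {p,r}, Ω }.
Pass 1: +2 →
  {q}  = Ω∖{p,r}
  {r}  = Ω∖{p,q}
Pass 2. New:
  {q,r}  = {r} ∪ {q}
Pass 3. New:
  {p}  = Ω∖{q,r}
Pass 4 adds nothing — fixpoint reached.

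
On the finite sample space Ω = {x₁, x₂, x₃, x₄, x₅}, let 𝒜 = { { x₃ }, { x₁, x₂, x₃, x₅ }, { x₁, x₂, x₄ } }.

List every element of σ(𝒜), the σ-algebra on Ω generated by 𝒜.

Start: 𝒜 ∪ {∅, Ω} = { {}, { x₃ }, { x₁, x₂, x₄ }, { x₁, x₂, x₃, x₅ }, Ω }.
Pass 1 (4 new):
  { x₄ }  = ᶜ of { x₁, x₂, x₃, x₅ }
  { x₃, x₅ }  = ᶜ of { x₁, x₂, x₄ }
  { x₁, x₂, x₃, x₄ }  = { x₃ } ∪ { x₁, x₂, x₄ }
  { x₁, x₂, x₄, x₅ }  = ᶜ of { x₃ }
Pass 2 adds 3:
  { x₅ }  = ᶜ of { x₁, x₂, x₃, x₄ }
  { x₃, x₄ }  = { x₃ } ∪ { x₄ }
  { x₃, x₄, x₅ }  = { x₄ } ∪ { x₃, x₅ }
Pass 3. New:
  { x₁, x₂ }  = ᶜ of { x₃, x₄, x₅ }
  { x₄, x₅ }  = { x₄ } ∪ { x₅ }
  { x₁, x₂, x₅ }  = ᶜ of { x₃, x₄ }
Pass 4 adds 1:
  { x₁, x₂, x₃ }  = ᶜ of { x₄, x₅ }
Pass 5: stable.

Hence σ(𝒜) has 16 members: { {}, { x₃ }, { x₄ }, { x₅ }, { x₁, x₂ }, { x₃, x₄ }, { x₃, x₅ }, { x₄, x₅ }, { x₁, x₂, x₃ }, { x₁, x₂, x₄ }, { x₁, x₂, x₅ }, { x₃, x₄, x₅ }, { x₁, x₂, x₃, x₄ }, { x₁, x₂, x₃, x₅ }, { x₁, x₂, x₄, x₅ }, Ω }.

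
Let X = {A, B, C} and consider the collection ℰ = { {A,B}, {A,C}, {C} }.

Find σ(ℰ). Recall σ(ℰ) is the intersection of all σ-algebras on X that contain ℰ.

|σ(ℰ)| = 8.  σ(ℰ) = { {}, {A}, {B}, {C}, {A,B}, {A,C}, {B,C}, X }

Trace:
Take S₀ = ℰ ∪ {∅, X} = { {}, {C}, {A,B}, {A,C}, X }.
Step 1: 1 new —
  {B}  = ᶜ of {A,C}
  (now 6)
Step 2: +1 →
  {B,C}  = {C} ∪ {B}
  (now 7)
Step 3: 1 new —
  {A}  = ᶜ of {B,C}
  (now 8)
Step 4: closed — nothing new.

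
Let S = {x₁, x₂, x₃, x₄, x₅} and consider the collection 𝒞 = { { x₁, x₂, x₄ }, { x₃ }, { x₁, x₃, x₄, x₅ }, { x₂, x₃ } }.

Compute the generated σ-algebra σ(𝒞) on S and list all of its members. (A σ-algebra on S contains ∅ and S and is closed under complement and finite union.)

Answer: σ(𝒞) = { {  }, { x₂ }, { x₃ }, { x₅ }, { x₁, x₄ }, { x₂, x₃ }, { x₂, x₅ }, { x₃, x₅ }, { x₁, x₂, x₄ }, { x₁, x₃, x₄ }, { x₁, x₄, x₅ }, { x₂, x₃, x₅ }, { x₁, x₂, x₃, x₄ }, { x₁, x₂, x₄, x₅ }, { x₁, x₃, x₄, x₅ }, S }

Derivation:
Start: 𝒞 ∪ {∅, S} = { {  }, { x₃ }, { x₂, x₃ }, { x₁, x₂, x₄ }, { x₁, x₃, x₄, x₅ }, S }.
Pass 1. New:
  { x₂ }  = S∖{ x₁, x₃, x₄, x₅ }
  { x₃, x₅ }  = S∖{ x₁, x₂, x₄ }
  { x₁, x₄, x₅ }  = S∖{ x₂, x₃ }
  { x₁, x₂, x₃, x₄ }  = { x₃ } ∪ { x₁, x₂, x₄ }
  { x₁, x₂, x₄, x₅ }  = S∖{ x₃ }
  (now 11)
Pass 2. New:
  { x₅ }  = S∖{ x₁, x₂, x₃, x₄ }
  { x₂, x₃, x₅ }  = { x₂ } ∪ { x₃, x₅ }
  (now 13)
Pass 3 adds 2:
  { x₁, x₄ }  = S∖{ x₂, x₃, x₅ }
  { x₂, x₅ }  = { x₂ } ∪ { x₅ }
  (now 15)
Pass 4: +1 →
  { x₁, x₃, x₄ }  = S∖{ x₂, x₅ }
  (now 16)
Pass 5 adds nothing — fixpoint reached.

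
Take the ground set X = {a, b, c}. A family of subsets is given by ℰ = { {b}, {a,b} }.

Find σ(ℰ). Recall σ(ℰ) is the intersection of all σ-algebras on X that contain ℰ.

σ(ℰ) (8 sets): { ∅, {a}, {b}, {c}, {a,b}, {a,c}, {b,c}, X }

Trace:
Begin from { ∅, {b}, {a,b}, X } (that is, ℰ plus ∅ and X).
Round 1 adds 2:
  {c}  = ᶜ of {a,b}
  {a,c}  = ᶜ of {b}
  [6 total]
Round 2: 1 new —
  {b,c}  = {c} ∪ {b}
  [7 total]
Round 3 adds 1:
  {a}  = ᶜ of {b,c}
  [8 total]
After Round 4 the family is unchanged; done.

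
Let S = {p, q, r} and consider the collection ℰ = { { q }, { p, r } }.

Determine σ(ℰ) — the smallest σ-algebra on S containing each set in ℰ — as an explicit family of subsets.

σ(ℰ) (4 sets): { ∅, { q }, { p, r }, S }

Derivation:
Begin from { ∅, { q }, { p, r }, S } (that is, ℰ plus ∅ and S).
Pass 1: stable.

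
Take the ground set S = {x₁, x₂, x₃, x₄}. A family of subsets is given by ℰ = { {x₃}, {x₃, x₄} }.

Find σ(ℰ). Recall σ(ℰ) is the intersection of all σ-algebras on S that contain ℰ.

Seed the family with ℰ together with ∅ and S: { ∅, {x₃}, {x₃, x₄}, S }.
Round 1 adds 2:
  {x₁, x₂}  = complement {x₃, x₄}
  {x₁, x₂, x₄}  = complement {x₃}
  — 6 sets.
Round 2: 1 new —
  {x₁, x₂, x₃}  = {x₃} ∪ {x₁, x₂}
  — 7 sets.
Round 3. New:
  {x₄}  = complement {x₁, x₂, x₃}
  — 8 sets.
After Round 4 the family is unchanged; done.

Hence σ(ℰ) has 8 members: { ∅, {x₃}, {x₄}, {x₁, x₂}, {x₃, x₄}, {x₁, x₂, x₃}, {x₁, x₂, x₄}, S }.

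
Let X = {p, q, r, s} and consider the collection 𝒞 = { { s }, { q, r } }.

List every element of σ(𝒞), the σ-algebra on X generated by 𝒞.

Begin from { {}, { s }, { q, r }, X } (that is, 𝒞 plus ∅ and X).
Step 1: 3 new —
  { p, s }  = complement { q, r }
  { p, q, r }  = complement { s }
  { q, r, s }  = { s } ∪ { q, r }
Step 2. New:
  { p }  = complement { q, r, s }
Step 3: already closed under ᶜ and ∪.

|σ(𝒞)| = 8.  σ(𝒞) = { {}, { p }, { s }, { p, s }, { q, r }, { p, q, r }, { q, r, s }, X }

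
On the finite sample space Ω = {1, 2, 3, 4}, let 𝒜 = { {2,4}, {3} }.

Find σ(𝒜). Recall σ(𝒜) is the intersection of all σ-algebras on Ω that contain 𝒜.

|σ(𝒜)| = 8.  σ(𝒜) = { {}, {1}, {3}, {1,3}, {2,4}, {1,2,4}, {2,3,4}, Ω }

Derivation:
Start: 𝒜 ∪ {∅, Ω} = { {}, {3}, {2,4}, Ω }.
Round 1 (3 new):
  {1,3}  = Ω∖{2,4}
  {1,2,4}  = Ω∖{3}
  {2,3,4}  = {3} ∪ {2,4}
Round 2: +1 →
  {1}  = Ω∖{2,3,4}
Round 3: no new sets; the family is a σ-algebra.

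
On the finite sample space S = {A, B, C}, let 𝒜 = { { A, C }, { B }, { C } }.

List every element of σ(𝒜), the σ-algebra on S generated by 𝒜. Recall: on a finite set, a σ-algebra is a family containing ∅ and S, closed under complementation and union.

Begin from { {  }, { B }, { C }, { A, C }, S } (that is, 𝒜 plus ∅ and S).
Pass 1: 2 new —
  { A, B }  = ᶜ of { C }
  { B, C }  = { C } ∪ { B }
Pass 2: +1 →
  { A }  = ᶜ of { B, C }
Pass 3: already closed under ᶜ and ∪.

|σ(𝒜)| = 8.  σ(𝒜) = { {  }, { A }, { B }, { C }, { A, B }, { A, C }, { B, C }, S }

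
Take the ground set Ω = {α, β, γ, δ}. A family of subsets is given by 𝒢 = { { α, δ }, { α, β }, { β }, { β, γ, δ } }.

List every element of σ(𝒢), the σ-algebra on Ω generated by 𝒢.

σ(𝒢) = { {}, { α }, { β }, { γ }, { δ }, { α, β }, { α, γ }, { α, δ }, { β, γ }, { β, δ }, { γ, δ }, { α, β, γ }, { α, β, δ }, { α, γ, δ }, { β, γ, δ }, Ω }

Trace:
Initial family (6 sets): { {}, { β }, { α, β }, { α, δ }, { β, γ, δ }, Ω }.
Pass 1 (5 new):
  { α }  = complement { β, γ, δ }
  { β, γ }  = complement { α, δ }
  { γ, δ }  = complement { α, β }
  { α, β, δ }  = { α, δ } ∪ { α, β }
  { α, γ, δ }  = complement { β }
Pass 2: 2 new —
  { γ }  = complement { α, β, δ }
  { α, β, γ }  = { α, β } ∪ { β, γ }
Pass 3 (2 new):
  { δ }  = complement { α, β, γ }
  { α, γ }  = { γ } ∪ { α }
Pass 4. New:
  { β, δ }  = complement { α, γ }
Pass 5: stable.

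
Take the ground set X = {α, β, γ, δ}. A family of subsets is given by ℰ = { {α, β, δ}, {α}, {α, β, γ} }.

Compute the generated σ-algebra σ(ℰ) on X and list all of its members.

|σ(ℰ)| = 16.  σ(ℰ) = { {}, {α}, {β}, {γ}, {δ}, {α, β}, {α, γ}, {α, δ}, {β, γ}, {β, δ}, {γ, δ}, {α, β, γ}, {α, β, δ}, {α, γ, δ}, {β, γ, δ}, X }

Working:
Take S₀ = ℰ ∪ {∅, X} = { {}, {α}, {α, β, γ}, {α, β, δ}, X }.
Iteration 1. New:
  {γ}  = complement {α, β, δ}
  {δ}  = complement {α, β, γ}
  {β, γ, δ}  = complement {α}
  [8 total]
Iteration 2. New:
  {α, γ}  = {γ} ∪ {α}
  {α, δ}  = {δ} ∪ {α}
  {γ, δ}  = {δ} ∪ {γ}
  [11 total]
Iteration 3 adds 4:
  {α, β}  = complement {γ, δ}
  {β, γ}  = complement {α, δ}
  {β, δ}  = complement {α, γ}
  {α, γ, δ}  = {γ} ∪ {α, δ}
  [15 total]
Iteration 4 (1 new):
  {β}  = complement {α, γ, δ}
  [16 total]
Iteration 5: already closed under ᶜ and ∪.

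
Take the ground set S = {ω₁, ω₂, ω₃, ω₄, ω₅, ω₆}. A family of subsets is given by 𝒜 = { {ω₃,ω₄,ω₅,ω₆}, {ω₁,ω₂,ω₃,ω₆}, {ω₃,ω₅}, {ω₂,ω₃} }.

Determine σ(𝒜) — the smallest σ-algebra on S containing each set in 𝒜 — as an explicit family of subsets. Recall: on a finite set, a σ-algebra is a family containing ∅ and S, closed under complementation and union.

Seed the family with 𝒜 together with ∅ and S: { {}, {ω₂,ω₃}, {ω₃,ω₅}, {ω₁,ω₂,ω₃,ω₆}, {ω₃,ω₄,ω₅,ω₆}, S }.
Iteration 1: +7 →
  {ω₁,ω₂}  = {ω₃,ω₄,ω₅,ω₆}ᶜ
  {ω₄,ω₅}  = {ω₁,ω₂,ω₃,ω₆}ᶜ
  {ω₂,ω₃,ω₅}  = {ω₂,ω₃} ∪ {ω₃,ω₅}
  {ω₁,ω₂,ω₄,ω₆}  = {ω₃,ω₅}ᶜ
  {ω₁,ω₄,ω₅,ω₆}  = {ω₂,ω₃}ᶜ
  {ω₁,ω₂,ω₃,ω₅,ω₆}  = {ω₃,ω₅} ∪ {ω₁,ω₂,ω₃,ω₆}
  {ω₂,ω₃,ω₄,ω₅,ω₆}  = {ω₂,ω₃} ∪ {ω₃,ω₄,ω₅,ω₆}
Iteration 2: +11 →
  {ω₁}  = {ω₂,ω₃,ω₄,ω₅,ω₆}ᶜ
  {ω₄}  = {ω₁,ω₂,ω₃,ω₅,ω₆}ᶜ
  {ω₁,ω₂,ω₃}  = {ω₁,ω₂} ∪ {ω₂,ω₃}
  {ω₁,ω₄,ω₆}  = {ω₂,ω₃,ω₅}ᶜ
  {ω₃,ω₄,ω₅}  = {ω₄,ω₅} ∪ {ω₃,ω₅}
  {ω₁,ω₂,ω₃,ω₅}  = {ω₁,ω₂} ∪ {ω₂,ω₃,ω₅}
  {ω₁,ω₂,ω₄,ω₅}  = {ω₁,ω₂} ∪ {ω₄,ω₅}
  {ω₂,ω₃,ω₄,ω₅}  = {ω₄,ω₅} ∪ {ω₂,ω₃,ω₅}
  {ω₁,ω₂,ω₃,ω₄,ω₆}  = {ω₁,ω₂,ω₄,ω₆} ∪ {ω₁,ω₂,ω₃,ω₆}
  {ω₁,ω₂,ω₄,ω₅,ω₆}  = {ω₁,ω₂,ω₄,ω₆} ∪ {ω₁,ω₄,ω₅,ω₆}
  {ω₁,ω₃,ω₄,ω₅,ω₆}  = {ω₃,ω₄,ω₅,ω₆} ∪ {ω₁,ω₄,ω₅,ω₆}
Iteration 3. New:
  {ω₂}  = {ω₁,ω₃,ω₄,ω₅,ω₆}ᶜ
  {ω₃}  = {ω₁,ω₂,ω₄,ω₅,ω₆}ᶜ
  {ω₅}  = {ω₁,ω₂,ω₃,ω₄,ω₆}ᶜ
  {ω₁,ω₄}  = {ω₄} ∪ {ω₁}
  {ω₁,ω₆}  = {ω₂,ω₃,ω₄,ω₅}ᶜ
  {ω₃,ω₆}  = {ω₁,ω₂,ω₄,ω₅}ᶜ
  {ω₄,ω₆}  = {ω₁,ω₂,ω₃,ω₅}ᶜ
  {ω₁,ω₂,ω₄}  = {ω₁,ω₂} ∪ {ω₄}
  {ω₁,ω₂,ω₆}  = {ω₃,ω₄,ω₅}ᶜ
  {ω₁,ω₃,ω₅}  = {ω₃,ω₅} ∪ {ω₁}
  {ω₁,ω₄,ω₅}  = {ω₄,ω₅} ∪ {ω₁}
  {ω₂,ω₃,ω₄}  = {ω₂,ω₃} ∪ {ω₄}
  {ω₄,ω₅,ω₆}  = {ω₁,ω₂,ω₃}ᶜ
  {ω₁,ω₂,ω₃,ω₄}  = {ω₁,ω₂,ω₃} ∪ {ω₄}
  {ω₁,ω₃,ω₄,ω₅}  = {ω₃,ω₄,ω₅} ∪ {ω₁}
  {ω₁,ω₂,ω₃,ω₄,ω₅}  = {ω₃,ω₄,ω₅} ∪ {ω₁,ω₂,ω₃}
Iteration 4. New:
  {ω₆}  = {ω₁,ω₂,ω₃,ω₄,ω₅}ᶜ
  {ω₁,ω₃}  = {ω₃} ∪ {ω₁}
  {ω₁,ω₅}  = {ω₁} ∪ {ω₅}
  {ω₂,ω₄}  = {ω₂} ∪ {ω₄}
  {ω₂,ω₅}  = {ω₂} ∪ {ω₅}
  {ω₂,ω₆}  = {ω₁,ω₃,ω₄,ω₅}ᶜ
  {ω₃,ω₄}  = {ω₃} ∪ {ω₄}
  {ω₅,ω₆}  = {ω₁,ω₂,ω₃,ω₄}ᶜ
  {ω₁,ω₂,ω₅}  = {ω₁,ω₂} ∪ {ω₅}
  {ω₁,ω₃,ω₄}  = {ω₃} ∪ {ω₁,ω₄}
  {ω₁,ω₃,ω₆}  = {ω₁,ω₆} ∪ {ω₃}
  {ω₁,ω₅,ω₆}  = {ω₂,ω₃,ω₄}ᶜ
  {ω₂,ω₃,ω₆}  = {ω₁,ω₄,ω₅}ᶜ
  {ω₂,ω₄,ω₅}  = {ω₂} ∪ {ω₄,ω₅}
  {ω₂,ω₄,ω₆}  = {ω₁,ω₃,ω₅}ᶜ
  {ω₃,ω₄,ω₆}  = {ω₃} ∪ {ω₄,ω₆}
  {ω₃,ω₅,ω₆}  = {ω₁,ω₂,ω₄}ᶜ
  {ω₁,ω₂,ω₅,ω₆}  = {ω₅} ∪ {ω₁,ω₂,ω₆}
  {ω₁,ω₃,ω₄,ω₆}  = {ω₃} ∪ {ω₁,ω₄,ω₆}
  {ω₁,ω₃,ω₅,ω₆}  = {ω₁,ω₆} ∪ {ω₁,ω₃,ω₅}
  {ω₂,ω₃,ω₄,ω₆}  = {ω₂,ω₃} ∪ {ω₄,ω₆}
  {ω₂,ω₃,ω₅,ω₆}  = {ω₁,ω₄}ᶜ
  {ω₂,ω₄,ω₅,ω₆}  = {ω₂} ∪ {ω₄,ω₅,ω₆}
Iteration 5 (1 new):
  {ω₂,ω₅,ω₆}  = {ω₁,ω₃,ω₄}ᶜ
Iteration 6: stable.

|σ(𝒜)| = 64.  σ(𝒜) = { {}, {ω₁}, {ω₂}, {ω₃}, {ω₄}, {ω₅}, {ω₆}, {ω₁,ω₂}, {ω₁,ω₃}, {ω₁,ω₄}, {ω₁,ω₅}, {ω₁,ω₆}, {ω₂,ω₃}, {ω₂,ω₄}, {ω₂,ω₅}, {ω₂,ω₆}, {ω₃,ω₄}, {ω₃,ω₅}, {ω₃,ω₆}, {ω₄,ω₅}, {ω₄,ω₆}, {ω₅,ω₆}, {ω₁,ω₂,ω₃}, {ω₁,ω₂,ω₄}, {ω₁,ω₂,ω₅}, {ω₁,ω₂,ω₆}, {ω₁,ω₃,ω₄}, {ω₁,ω₃,ω₅}, {ω₁,ω₃,ω₆}, {ω₁,ω₄,ω₅}, {ω₁,ω₄,ω₆}, {ω₁,ω₅,ω₆}, {ω₂,ω₃,ω₄}, {ω₂,ω₃,ω₅}, {ω₂,ω₃,ω₆}, {ω₂,ω₄,ω₅}, {ω₂,ω₄,ω₆}, {ω₂,ω₅,ω₆}, {ω₃,ω₄,ω₅}, {ω₃,ω₄,ω₆}, {ω₃,ω₅,ω₆}, {ω₄,ω₅,ω₆}, {ω₁,ω₂,ω₃,ω₄}, {ω₁,ω₂,ω₃,ω₅}, {ω₁,ω₂,ω₃,ω₆}, {ω₁,ω₂,ω₄,ω₅}, {ω₁,ω₂,ω₄,ω₆}, {ω₁,ω₂,ω₅,ω₆}, {ω₁,ω₃,ω₄,ω₅}, {ω₁,ω₃,ω₄,ω₆}, {ω₁,ω₃,ω₅,ω₆}, {ω₁,ω₄,ω₅,ω₆}, {ω₂,ω₃,ω₄,ω₅}, {ω₂,ω₃,ω₄,ω₆}, {ω₂,ω₃,ω₅,ω₆}, {ω₂,ω₄,ω₅,ω₆}, {ω₃,ω₄,ω₅,ω₆}, {ω₁,ω₂,ω₃,ω₄,ω₅}, {ω₁,ω₂,ω₃,ω₄,ω₆}, {ω₁,ω₂,ω₃,ω₅,ω₆}, {ω₁,ω₂,ω₄,ω₅,ω₆}, {ω₁,ω₃,ω₄,ω₅,ω₆}, {ω₂,ω₃,ω₄,ω₅,ω₆}, S }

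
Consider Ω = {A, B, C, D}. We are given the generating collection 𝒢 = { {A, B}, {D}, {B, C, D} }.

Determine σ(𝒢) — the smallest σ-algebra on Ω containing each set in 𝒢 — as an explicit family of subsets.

Start: 𝒢 ∪ {∅, Ω} = { {}, {D}, {A, B}, {B, C, D}, Ω }.
Iteration 1: +4 →
  {A}  = ᶜ of {B, C, D}
  {C, D}  = ᶜ of {A, B}
  {A, B, C}  = ᶜ of {D}
  {A, B, D}  = {A, B} ∪ {D}
  — 9 sets.
Iteration 2 (3 new):
  {C}  = ᶜ of {A, B, D}
  {A, D}  = {D} ∪ {A}
  {A, C, D}  = {C, D} ∪ {A}
  — 12 sets.
Iteration 3 (3 new):
  {B}  = ᶜ of {A, C, D}
  {A, C}  = {C} ∪ {A}
  {B, C}  = ᶜ of {A, D}
  — 15 sets.
Iteration 4 (1 new):
  {B, D}  = ᶜ of {A, C}
  — 16 sets.
Iteration 5: no new sets; the family is a σ-algebra.

Therefore σ(𝒢) = { {}, {A}, {B}, {C}, {D}, {A, B}, {A, C}, {A, D}, {B, C}, {B, D}, {C, D}, {A, B, C}, {A, B, D}, {A, C, D}, {B, C, D}, Ω } (|σ(𝒢)| = 16).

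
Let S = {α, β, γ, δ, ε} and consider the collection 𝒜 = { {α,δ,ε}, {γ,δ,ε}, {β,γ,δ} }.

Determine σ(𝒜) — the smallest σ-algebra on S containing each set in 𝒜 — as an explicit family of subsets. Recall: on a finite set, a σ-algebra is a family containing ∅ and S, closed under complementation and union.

σ(𝒜) (32 sets): { {}, {α}, {β}, {γ}, {δ}, {ε}, {α,β}, {α,γ}, {α,δ}, {α,ε}, {β,γ}, {β,δ}, {β,ε}, {γ,δ}, {γ,ε}, {δ,ε}, {α,β,γ}, {α,β,δ}, {α,β,ε}, {α,γ,δ}, {α,γ,ε}, {α,δ,ε}, {β,γ,δ}, {β,γ,ε}, {β,δ,ε}, {γ,δ,ε}, {α,β,γ,δ}, {α,β,γ,ε}, {α,β,δ,ε}, {α,γ,δ,ε}, {β,γ,δ,ε}, S }

Derivation:
Seed the family with 𝒜 together with ∅ and S: { {}, {α,δ,ε}, {β,γ,δ}, {γ,δ,ε}, S }.
Round 1: +5 →
  {α,β}  = {γ,δ,ε}ᶜ
  {α,ε}  = {β,γ,δ}ᶜ
  {β,γ}  = {α,δ,ε}ᶜ
  {α,γ,δ,ε}  = {α,δ,ε} ∪ {γ,δ,ε}
  {β,γ,δ,ε}  = {γ,δ,ε} ∪ {β,γ,δ}
  |family| = 10
Round 2. New:
  {α}  = {β,γ,δ,ε}ᶜ
  {β}  = {α,γ,δ,ε}ᶜ
  {α,β,γ}  = {α,β} ∪ {β,γ}
  {α,β,ε}  = {α,β} ∪ {α,ε}
  {α,β,γ,δ}  = {β,γ,δ} ∪ {α,β}
  {α,β,γ,ε}  = {β,γ} ∪ {α,ε}
  {α,β,δ,ε}  = {α,δ,ε} ∪ {α,β}
  |family| = 17
Round 3. New:
  {γ}  = {α,β,δ,ε}ᶜ
  {δ}  = {α,β,γ,ε}ᶜ
  {ε}  = {α,β,γ,δ}ᶜ
  {γ,δ}  = {α,β,ε}ᶜ
  {δ,ε}  = {α,β,γ}ᶜ
  |family| = 22
Round 4. New:
  {α,γ}  = {γ} ∪ {α}
  {α,δ}  = {δ} ∪ {α}
  {β,δ}  = {β} ∪ {δ}
  {β,ε}  = {β} ∪ {ε}
  {γ,ε}  = {ε} ∪ {γ}
  {α,β,δ}  = {α,β} ∪ {δ}
  {α,γ,δ}  = {γ,δ} ∪ {α}
  {α,γ,ε}  = {γ} ∪ {α,ε}
  {β,γ,ε}  = {ε} ∪ {β,γ}
  {β,δ,ε}  = {β} ∪ {δ,ε}
  |family| = 32
Round 5: stable.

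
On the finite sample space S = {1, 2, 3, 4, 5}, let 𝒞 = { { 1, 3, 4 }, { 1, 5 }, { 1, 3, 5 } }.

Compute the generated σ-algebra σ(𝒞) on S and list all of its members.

Start: 𝒞 ∪ {∅, S} = { ∅, { 1, 5 }, { 1, 3, 4 }, { 1, 3, 5 }, S }.
Pass 1: 4 new —
  { 2, 4 }  = { 1, 3, 5 }ᶜ
  { 2, 5 }  = { 1, 3, 4 }ᶜ
  { 2, 3, 4 }  = { 1, 5 }ᶜ
  { 1, 3, 4, 5 }  = { 1, 3, 4 } ∪ { 1, 5 }
  — 9 sets.
Pass 2: +7 →
  { 2 }  = { 1, 3, 4, 5 }ᶜ
  { 1, 2, 5 }  = { 2, 5 } ∪ { 1, 5 }
  { 2, 4, 5 }  = { 2, 5 } ∪ { 2, 4 }
  { 1, 2, 3, 4 }  = { 1, 3, 4 } ∪ { 2, 3, 4 }
  { 1, 2, 3, 5 }  = { 2, 5 } ∪ { 1, 3, 5 }
  { 1, 2, 4, 5 }  = { 1, 5 } ∪ { 2, 4 }
  { 2, 3, 4, 5 }  = { 2, 5 } ∪ { 2, 3, 4 }
  — 16 sets.
Pass 3 (6 new):
  { 1 }  = { 2, 3, 4, 5 }ᶜ
  { 3 }  = { 1, 2, 4, 5 }ᶜ
  { 4 }  = { 1, 2, 3, 5 }ᶜ
  { 5 }  = { 1, 2, 3, 4 }ᶜ
  { 1, 3 }  = { 2, 4, 5 }ᶜ
  { 3, 4 }  = { 1, 2, 5 }ᶜ
  — 22 sets.
Pass 4 adds 10:
  { 1, 2 }  = { 2 } ∪ { 1 }
  { 1, 4 }  = { 4 } ∪ { 1 }
  { 2, 3 }  = { 2 } ∪ { 3 }
  { 3, 5 }  = { 5 } ∪ { 3 }
  { 4, 5 }  = { 5 } ∪ { 4 }
  { 1, 2, 3 }  = { 2 } ∪ { 1, 3 }
  { 1, 2, 4 }  = { 2, 4 } ∪ { 1 }
  { 1, 4, 5 }  = { 1, 5 } ∪ { 4 }
  { 2, 3, 5 }  = { 2, 5 } ∪ { 3 }
  { 3, 4, 5 }  = { 3, 4 } ∪ { 5 }
  — 32 sets.
After Pass 5 the family is unchanged; done.

Therefore σ(𝒞) = { ∅, { 1 }, { 2 }, { 3 }, { 4 }, { 5 }, { 1, 2 }, { 1, 3 }, { 1, 4 }, { 1, 5 }, { 2, 3 }, { 2, 4 }, { 2, 5 }, { 3, 4 }, { 3, 5 }, { 4, 5 }, { 1, 2, 3 }, { 1, 2, 4 }, { 1, 2, 5 }, { 1, 3, 4 }, { 1, 3, 5 }, { 1, 4, 5 }, { 2, 3, 4 }, { 2, 3, 5 }, { 2, 4, 5 }, { 3, 4, 5 }, { 1, 2, 3, 4 }, { 1, 2, 3, 5 }, { 1, 2, 4, 5 }, { 1, 3, 4, 5 }, { 2, 3, 4, 5 }, S } (|σ(𝒞)| = 32).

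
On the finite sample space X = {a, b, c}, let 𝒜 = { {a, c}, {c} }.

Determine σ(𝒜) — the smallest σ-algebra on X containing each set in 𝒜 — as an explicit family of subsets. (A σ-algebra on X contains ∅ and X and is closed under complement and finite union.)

Begin from { {}, {c}, {a, c}, X } (that is, 𝒜 plus ∅ and X).
Round 1 (2 new):
  {b}  = X∖{a, c}
  {a, b}  = X∖{c}
  [6 total]
Round 2. New:
  {b, c}  = {c} ∪ {b}
  [7 total]
Round 3: 1 new —
  {a}  = X∖{b, c}
  [8 total]
Round 4: already closed under ᶜ and ∪.

|σ(𝒜)| = 8.  σ(𝒜) = { {}, {a}, {b}, {c}, {a, b}, {a, c}, {b, c}, X }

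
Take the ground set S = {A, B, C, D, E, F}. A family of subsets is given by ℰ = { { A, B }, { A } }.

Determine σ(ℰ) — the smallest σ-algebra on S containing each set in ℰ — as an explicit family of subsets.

Start: ℰ ∪ {∅, S} = { {}, { A }, { A, B }, S }.
Round 1: 2 new —
  { C, D, E, F }  = { A, B }ᶜ
  { B, C, D, E, F }  = { A }ᶜ
  |family| = 6
Round 2 (1 new):
  { A, C, D, E, F }  = { C, D, E, F } ∪ { A }
  |family| = 7
Round 3 (1 new):
  { B }  = { A, C, D, E, F }ᶜ
  |family| = 8
Round 4: stable.

|σ(ℰ)| = 8.  σ(ℰ) = { {}, { A }, { B }, { A, B }, { C, D, E, F }, { A, C, D, E, F }, { B, C, D, E, F }, S }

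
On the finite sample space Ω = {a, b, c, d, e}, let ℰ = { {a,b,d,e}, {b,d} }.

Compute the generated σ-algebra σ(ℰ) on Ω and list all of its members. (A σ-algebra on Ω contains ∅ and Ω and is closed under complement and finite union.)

Initial family (4 sets): { {}, {b,d}, {a,b,d,e}, Ω }.
Pass 1: 2 new —
  {c}  = complement {a,b,d,e}
  {a,c,e}  = complement {b,d}
Pass 2: 1 new —
  {b,c,d}  = {c} ∪ {b,d}
Pass 3 (1 new):
  {a,e}  = complement {b,c,d}
After Pass 4 the family is unchanged; done.

Hence σ(ℰ) has 8 members: { {}, {c}, {a,e}, {b,d}, {a,c,e}, {b,c,d}, {a,b,d,e}, Ω }.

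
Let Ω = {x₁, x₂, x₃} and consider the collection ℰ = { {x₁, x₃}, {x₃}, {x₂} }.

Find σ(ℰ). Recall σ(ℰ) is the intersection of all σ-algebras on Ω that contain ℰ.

Seed the family with ℰ together with ∅ and Ω: { {}, {x₂}, {x₃}, {x₁, x₃}, Ω }.
Round 1: +2 →
  {x₁, x₂}  = Ω∖{x₃}
  {x₂, x₃}  = {x₃} ∪ {x₂}
  [7 total]
Round 2: +1 →
  {x₁}  = Ω∖{x₂, x₃}
  [8 total]
After Round 3 the family is unchanged; done.

Therefore σ(ℰ) = { {}, {x₁}, {x₂}, {x₃}, {x₁, x₂}, {x₁, x₃}, {x₂, x₃}, Ω } (|σ(ℰ)| = 8).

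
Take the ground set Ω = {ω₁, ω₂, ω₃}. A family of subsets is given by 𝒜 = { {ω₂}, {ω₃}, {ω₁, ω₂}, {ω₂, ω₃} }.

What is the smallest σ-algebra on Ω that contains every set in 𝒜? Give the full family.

σ(𝒜) (8 sets): { ∅, {ω₁}, {ω₂}, {ω₃}, {ω₁, ω₂}, {ω₁, ω₃}, {ω₂, ω₃}, Ω }

Trace:
Start: 𝒜 ∪ {∅, Ω} = { ∅, {ω₂}, {ω₃}, {ω₁, ω₂}, {ω₂, ω₃}, Ω }.
Pass 1: +2 →
  {ω₁}  = ᶜ of {ω₂, ω₃}
  {ω₁, ω₃}  = ᶜ of {ω₂}
  [8 total]
After Pass 2 the family is unchanged; done.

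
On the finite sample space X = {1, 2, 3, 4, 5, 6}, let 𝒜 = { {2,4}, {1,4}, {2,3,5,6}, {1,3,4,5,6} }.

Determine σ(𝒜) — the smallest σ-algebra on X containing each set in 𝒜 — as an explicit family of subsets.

σ(𝒜) = { {}, {1}, {2}, {4}, {1,2}, {1,4}, {2,4}, {1,2,4}, {3,5,6}, {1,3,5,6}, {2,3,5,6}, {3,4,5,6}, {1,2,3,5,6}, {1,3,4,5,6}, {2,3,4,5,6}, X }

Trace:
Begin from { {}, {1,4}, {2,4}, {2,3,5,6}, {1,3,4,5,6}, X } (that is, 𝒜 plus ∅ and X).
Iteration 1: +4 →
  {2}  = complement {1,3,4,5,6}
  {1,2,4}  = {1,4} ∪ {2,4}
  {1,3,5,6}  = complement {2,4}
  {2,3,4,5,6}  = {2,4} ∪ {2,3,5,6}
  |family| = 10
Iteration 2: +3 →
  {1}  = complement {2,3,4,5,6}
  {3,5,6}  = complement {1,2,4}
  {1,2,3,5,6}  = {1,3,5,6} ∪ {2}
  |family| = 13
Iteration 3: +2 →
  {4}  = complement {1,2,3,5,6}
  {1,2}  = {2} ∪ {1}
  |family| = 15
Iteration 4 (1 new):
  {3,4,5,6}  = complement {1,2}
  |family| = 16
Iteration 5: no new sets; the family is a σ-algebra.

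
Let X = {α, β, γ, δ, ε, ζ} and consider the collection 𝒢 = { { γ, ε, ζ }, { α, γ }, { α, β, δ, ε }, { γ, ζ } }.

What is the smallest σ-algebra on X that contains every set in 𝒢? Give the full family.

|σ(𝒢)| = 32.  σ(𝒢) = { {  }, { α }, { γ }, { ε }, { ζ }, { α, γ }, { α, ε }, { α, ζ }, { β, δ }, { γ, ε }, { γ, ζ }, { ε, ζ }, { α, β, δ }, { α, γ, ε }, { α, γ, ζ }, { α, ε, ζ }, { β, γ, δ }, { β, δ, ε }, { β, δ, ζ }, { γ, ε, ζ }, { α, β, γ, δ }, { α, β, δ, ε }, { α, β, δ, ζ }, { α, γ, ε, ζ }, { β, γ, δ, ε }, { β, γ, δ, ζ }, { β, δ, ε, ζ }, { α, β, γ, δ, ε }, { α, β, γ, δ, ζ }, { α, β, δ, ε, ζ }, { β, γ, δ, ε, ζ }, X }

Working:
Start: 𝒢 ∪ {∅, X} = { {  }, { α, γ }, { γ, ζ }, { γ, ε, ζ }, { α, β, δ, ε }, X }.
Step 1 (5 new):
  { α, β, δ }  = X∖{ γ, ε, ζ }
  { α, γ, ζ }  = { α, γ } ∪ { γ, ζ }
  { α, γ, ε, ζ }  = { α, γ } ∪ { γ, ε, ζ }
  { β, δ, ε, ζ }  = X∖{ α, γ }
  { α, β, γ, δ, ε }  = { α, γ } ∪ { α, β, δ, ε }
  |family| = 11
Step 2: +7 →
  { ζ }  = X∖{ α, β, γ, δ, ε }
  { β, δ }  = X∖{ α, γ, ε, ζ }
  { β, δ, ε }  = X∖{ α, γ, ζ }
  { α, β, γ, δ }  = { α, β, δ } ∪ { α, γ }
  { α, β, γ, δ, ζ }  = { α, γ, ζ } ∪ { α, β, δ }
  { α, β, δ, ε, ζ }  = { α, β, δ, ε } ∪ { β, δ, ε, ζ }
  { β, γ, δ, ε, ζ }  = { β, δ, ε, ζ } ∪ { γ, ζ }
  |family| = 18
Step 3: +7 →
  { α }  = X∖{ β, γ, δ, ε, ζ }
  { γ }  = X∖{ α, β, δ, ε, ζ }
  { ε }  = X∖{ α, β, γ, δ, ζ }
  { ε, ζ }  = X∖{ α, β, γ, δ }
  { β, δ, ζ }  = { β, δ } ∪ { ζ }
  { α, β, δ, ζ }  = { α, β, δ } ∪ { ζ }
  { β, γ, δ, ζ }  = { γ, ζ } ∪ { β, δ }
  |family| = 25
Step 4. New:
  { α, ε }  = X∖{ β, γ, δ, ζ }
  { α, ζ }  = { ζ } ∪ { α }
  { γ, ε }  = X∖{ α, β, δ, ζ }
  { α, γ, ε }  = X∖{ β, δ, ζ }
  { α, ε, ζ }  = { ε, ζ } ∪ { α }
  { β, γ, δ }  = { γ } ∪ { β, δ }
  { β, γ, δ, ε }  = { γ } ∪ { β, δ, ε }
  |family| = 32
After Step 5 the family is unchanged; done.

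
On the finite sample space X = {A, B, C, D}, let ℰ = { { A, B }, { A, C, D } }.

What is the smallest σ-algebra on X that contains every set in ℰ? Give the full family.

Take S₀ = ℰ ∪ {∅, X} = { {}, { A, B }, { A, C, D }, X }.
Round 1. New:
  { B }  = { A, C, D }ᶜ
  { C, D }  = { A, B }ᶜ
Round 2 (1 new):
  { B, C, D }  = { C, D } ∪ { B }
Round 3 adds 1:
  { A }  = { B, C, D }ᶜ
Round 4: closed — nothing new.

Hence σ(ℰ) has 8 members: { {}, { A }, { B }, { A, B }, { C, D }, { A, C, D }, { B, C, D }, X }.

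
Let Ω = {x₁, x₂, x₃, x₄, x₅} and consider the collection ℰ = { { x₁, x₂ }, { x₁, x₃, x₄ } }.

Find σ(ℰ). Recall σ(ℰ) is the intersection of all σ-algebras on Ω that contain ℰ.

σ(ℰ) = { {  }, { x₁ }, { x₂ }, { x₅ }, { x₁, x₂ }, { x₁, x₅ }, { x₂, x₅ }, { x₃, x₄ }, { x₁, x₂, x₅ }, { x₁, x₃, x₄ }, { x₂, x₃, x₄ }, { x₃, x₄, x₅ }, { x₁, x₂, x₃, x₄ }, { x₁, x₃, x₄, x₅ }, { x₂, x₃, x₄, x₅ }, Ω }

Check:
Take S₀ = ℰ ∪ {∅, Ω} = { {  }, { x₁, x₂ }, { x₁, x₃, x₄ }, Ω }.
Pass 1. New:
  { x₂, x₅ }  = Ω∖{ x₁, x₃, x₄ }
  { x₃, x₄, x₅ }  = Ω∖{ x₁, x₂ }
  { x₁, x₂, x₃, x₄ }  = { x₁, x₂ } ∪ { x₁, x₃, x₄ }
  — 7 sets.
Pass 2: 4 new —
  { x₅ }  = Ω∖{ x₁, x₂, x₃, x₄ }
  { x₁, x₂, x₅ }  = { x₂, x₅ } ∪ { x₁, x₂ }
  { x₁, x₃, x₄, x₅ }  = { x₃, x₄, x₅ } ∪ { x₁, x₃, x₄ }
  { x₂, x₃, x₄, x₅ }  = { x₂, x₅ } ∪ { x₃, x₄, x₅ }
  — 11 sets.
Pass 3: 3 new —
  { x₁ }  = Ω∖{ x₂, x₃, x₄, x₅ }
  { x₂ }  = Ω∖{ x₁, x₃, x₄, x₅ }
  { x₃, x₄ }  = Ω∖{ x₁, x₂, x₅ }
  — 14 sets.
Pass 4 adds 2:
  { x₁, x₅ }  = { x₅ } ∪ { x₁ }
  { x₂, x₃, x₄ }  = { x₃, x₄ } ∪ { x₂ }
  — 16 sets.
Pass 5 adds nothing — fixpoint reached.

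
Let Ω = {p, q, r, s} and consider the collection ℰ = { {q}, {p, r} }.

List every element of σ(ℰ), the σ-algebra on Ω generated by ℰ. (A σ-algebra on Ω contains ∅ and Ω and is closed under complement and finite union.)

Start: ℰ ∪ {∅, Ω} = { ∅, {q}, {p, r}, Ω }.
Step 1: 3 new —
  {q, s}  = Ω∖{p, r}
  {p, q, r}  = {q} ∪ {p, r}
  {p, r, s}  = Ω∖{q}
  [7 total]
Step 2 (1 new):
  {s}  = Ω∖{p, q, r}
  [8 total]
Step 3: closed — nothing new.

Therefore σ(ℰ) = { ∅, {q}, {s}, {p, r}, {q, s}, {p, q, r}, {p, r, s}, Ω } (|σ(ℰ)| = 8).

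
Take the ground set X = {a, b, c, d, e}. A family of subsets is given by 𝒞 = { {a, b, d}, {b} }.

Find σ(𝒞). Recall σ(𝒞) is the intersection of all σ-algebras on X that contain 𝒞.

Start: 𝒞 ∪ {∅, X} = { {}, {b}, {a, b, d}, X }.
Round 1: 2 new —
  {c, e}  = X∖{a, b, d}
  {a, c, d, e}  = X∖{b}
  [6 total]
Round 2 adds 1:
  {b, c, e}  = {c, e} ∪ {b}
  [7 total]
Round 3: 1 new —
  {a, d}  = X∖{b, c, e}
  [8 total]
Round 4: stable.

σ(𝒞) = { {}, {b}, {a, d}, {c, e}, {a, b, d}, {b, c, e}, {a, c, d, e}, X }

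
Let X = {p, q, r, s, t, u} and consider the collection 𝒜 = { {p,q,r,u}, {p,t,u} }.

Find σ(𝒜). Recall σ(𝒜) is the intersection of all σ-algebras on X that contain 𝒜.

Initial family (4 sets): { {}, {p,t,u}, {p,q,r,u}, X }.
Round 1 (3 new):
  {s,t}  = X∖{p,q,r,u}
  {q,r,s}  = X∖{p,t,u}
  {p,q,r,t,u}  = {p,q,r,u} ∪ {p,t,u}
  [7 total]
Round 2 adds 4:
  {s}  = X∖{p,q,r,t,u}
  {p,s,t,u}  = {s,t} ∪ {p,t,u}
  {q,r,s,t}  = {s,t} ∪ {q,r,s}
  {p,q,r,s,u}  = {q,r,s} ∪ {p,q,r,u}
  [11 total]
Round 3 adds 3:
  {t}  = X∖{p,q,r,s,u}
  {p,u}  = X∖{q,r,s,t}
  {q,r}  = X∖{p,s,t,u}
  [14 total]
Round 4: 2 new —
  {p,s,u}  = {p,u} ∪ {s}
  {q,r,t}  = {q,r} ∪ {t}
  [16 total]
Round 5: already closed under ᶜ and ∪.

Hence σ(𝒜) has 16 members: { {}, {s}, {t}, {p,u}, {q,r}, {s,t}, {p,s,u}, {p,t,u}, {q,r,s}, {q,r,t}, {p,q,r,u}, {p,s,t,u}, {q,r,s,t}, {p,q,r,s,u}, {p,q,r,t,u}, X }.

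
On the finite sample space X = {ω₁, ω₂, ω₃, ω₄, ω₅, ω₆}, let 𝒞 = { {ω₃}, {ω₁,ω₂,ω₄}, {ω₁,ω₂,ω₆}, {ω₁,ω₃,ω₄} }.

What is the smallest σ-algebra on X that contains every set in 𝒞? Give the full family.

|σ(𝒞)| = 64.  σ(𝒞) = { {}, {ω₁}, {ω₂}, {ω₃}, {ω₄}, {ω₅}, {ω₆}, {ω₁,ω₂}, {ω₁,ω₃}, {ω₁,ω₄}, {ω₁,ω₅}, {ω₁,ω₆}, {ω₂,ω₃}, {ω₂,ω₄}, {ω₂,ω₅}, {ω₂,ω₆}, {ω₃,ω₄}, {ω₃,ω₅}, {ω₃,ω₆}, {ω₄,ω₅}, {ω₄,ω₆}, {ω₅,ω₆}, {ω₁,ω₂,ω₃}, {ω₁,ω₂,ω₄}, {ω₁,ω₂,ω₅}, {ω₁,ω₂,ω₆}, {ω₁,ω₃,ω₄}, {ω₁,ω₃,ω₅}, {ω₁,ω₃,ω₆}, {ω₁,ω₄,ω₅}, {ω₁,ω₄,ω₆}, {ω₁,ω₅,ω₆}, {ω₂,ω₃,ω₄}, {ω₂,ω₃,ω₅}, {ω₂,ω₃,ω₆}, {ω₂,ω₄,ω₅}, {ω₂,ω₄,ω₆}, {ω₂,ω₅,ω₆}, {ω₃,ω₄,ω₅}, {ω₃,ω₄,ω₆}, {ω₃,ω₅,ω₆}, {ω₄,ω₅,ω₆}, {ω₁,ω₂,ω₃,ω₄}, {ω₁,ω₂,ω₃,ω₅}, {ω₁,ω₂,ω₃,ω₆}, {ω₁,ω₂,ω₄,ω₅}, {ω₁,ω₂,ω₄,ω₆}, {ω₁,ω₂,ω₅,ω₆}, {ω₁,ω₃,ω₄,ω₅}, {ω₁,ω₃,ω₄,ω₆}, {ω₁,ω₃,ω₅,ω₆}, {ω₁,ω₄,ω₅,ω₆}, {ω₂,ω₃,ω₄,ω₅}, {ω₂,ω₃,ω₄,ω₆}, {ω₂,ω₃,ω₅,ω₆}, {ω₂,ω₄,ω₅,ω₆}, {ω₃,ω₄,ω₅,ω₆}, {ω₁,ω₂,ω₃,ω₄,ω₅}, {ω₁,ω₂,ω₃,ω₄,ω₆}, {ω₁,ω₂,ω₃,ω₅,ω₆}, {ω₁,ω₂,ω₄,ω₅,ω₆}, {ω₁,ω₃,ω₄,ω₅,ω₆}, {ω₂,ω₃,ω₄,ω₅,ω₆}, X }

Derivation:
Seed the family with 𝒞 together with ∅ and X: { {}, {ω₃}, {ω₁,ω₂,ω₄}, {ω₁,ω₂,ω₆}, {ω₁,ω₃,ω₄}, X }.
Round 1 (8 new):
  {ω₂,ω₅,ω₆}  = X∖{ω₁,ω₃,ω₄}
  {ω₃,ω₄,ω₅}  = X∖{ω₁,ω₂,ω₆}
  {ω₃,ω₅,ω₆}  = X∖{ω₁,ω₂,ω₄}
  {ω₁,ω₂,ω₃,ω₄}  = {ω₃} ∪ {ω₁,ω₂,ω₄}
  {ω₁,ω₂,ω₃,ω₆}  = {ω₃} ∪ {ω₁,ω₂,ω₆}
  {ω₁,ω₂,ω₄,ω₆}  = {ω₁,ω₂,ω₆} ∪ {ω₁,ω₂,ω₄}
  {ω₁,ω₂,ω₃,ω₄,ω₆}  = {ω₁,ω₃,ω₄} ∪ {ω₁,ω₂,ω₆}
  {ω₁,ω₂,ω₄,ω₅,ω₆}  = X∖{ω₃}
  |family| = 14
Round 2 adds 12:
  {ω₅}  = X∖{ω₁,ω₂,ω₃,ω₄,ω₆}
  {ω₃,ω₅}  = X∖{ω₁,ω₂,ω₄,ω₆}
  {ω₄,ω₅}  = X∖{ω₁,ω₂,ω₃,ω₆}
  {ω₅,ω₆}  = X∖{ω₁,ω₂,ω₃,ω₄}
  {ω₁,ω₂,ω₅,ω₆}  = {ω₂,ω₅,ω₆} ∪ {ω₁,ω₂,ω₆}
  {ω₁,ω₃,ω₄,ω₅}  = {ω₃,ω₄,ω₅} ∪ {ω₁,ω₃,ω₄}
  {ω₂,ω₃,ω₅,ω₆}  = {ω₂,ω₅,ω₆} ∪ {ω₃}
  {ω₃,ω₄,ω₅,ω₆}  = {ω₃,ω₄,ω₅} ∪ {ω₃,ω₅,ω₆}
  {ω₁,ω₂,ω₃,ω₄,ω₅}  = {ω₃,ω₄,ω₅} ∪ {ω₁,ω₂,ω₄}
  {ω₁,ω₂,ω₃,ω₅,ω₆}  = {ω₂,ω₅,ω₆} ∪ {ω₁,ω₂,ω₃,ω₆}
  {ω₁,ω₃,ω₄,ω₅,ω₆}  = {ω₁,ω₃,ω₄} ∪ {ω₃,ω₅,ω₆}
  {ω₂,ω₃,ω₄,ω₅,ω₆}  = {ω₃,ω₄,ω₅} ∪ {ω₂,ω₅,ω₆}
  |family| = 26
Round 3 adds 11:
  {ω₁}  = X∖{ω₂,ω₃,ω₄,ω₅,ω₆}
  {ω₂}  = X∖{ω₁,ω₃,ω₄,ω₅,ω₆}
  {ω₄}  = X∖{ω₁,ω₂,ω₃,ω₅,ω₆}
  {ω₆}  = X∖{ω₁,ω₂,ω₃,ω₄,ω₅}
  {ω₁,ω₂}  = X∖{ω₃,ω₄,ω₅,ω₆}
  {ω₁,ω₄}  = X∖{ω₂,ω₃,ω₅,ω₆}
  {ω₂,ω₆}  = X∖{ω₁,ω₃,ω₄,ω₅}
  {ω₃,ω₄}  = X∖{ω₁,ω₂,ω₅,ω₆}
  {ω₄,ω₅,ω₆}  = {ω₅,ω₆} ∪ {ω₄,ω₅}
  {ω₁,ω₂,ω₄,ω₅}  = {ω₄,ω₅} ∪ {ω₁,ω₂,ω₄}
  {ω₂,ω₄,ω₅,ω₆}  = {ω₄,ω₅} ∪ {ω₂,ω₅,ω₆}
  |family| = 37
Round 4 (26 new):
  {ω₁,ω₃}  = X∖{ω₂,ω₄,ω₅,ω₆}
  {ω₁,ω₅}  = {ω₁} ∪ {ω₅}
  {ω₁,ω₆}  = {ω₁} ∪ {ω₆}
  {ω₂,ω₃}  = {ω₂} ∪ {ω₃}
  {ω₂,ω₄}  = {ω₂} ∪ {ω₄}
  {ω₂,ω₅}  = {ω₂} ∪ {ω₅}
  {ω₃,ω₆}  = X∖{ω₁,ω₂,ω₄,ω₅}
  {ω₄,ω₆}  = {ω₆} ∪ {ω₄}
  {ω₁,ω₂,ω₃}  = X∖{ω₄,ω₅,ω₆}
  {ω₁,ω₂,ω₅}  = {ω₁,ω₂} ∪ {ω₅}
  {ω₁,ω₃,ω₅}  = {ω₁} ∪ {ω₃,ω₅}
  {ω₁,ω₄,ω₅}  = {ω₁} ∪ {ω₄,ω₅}
  {ω₁,ω₄,ω₆}  = {ω₆} ∪ {ω₁,ω₄}
  {ω₁,ω₅,ω₆}  = {ω₅,ω₆} ∪ {ω₁}
  {ω₂,ω₃,ω₄}  = {ω₃,ω₄} ∪ {ω₂}
  {ω₂,ω₃,ω₅}  = {ω₂} ∪ {ω₃,ω₅}
  {ω₂,ω₃,ω₆}  = {ω₂,ω₆} ∪ {ω₃}
  {ω₂,ω₄,ω₅}  = {ω₂} ∪ {ω₄,ω₅}
  {ω₂,ω₄,ω₆}  = {ω₂,ω₆} ∪ {ω₄}
  {ω₃,ω₄,ω₆}  = {ω₃,ω₄} ∪ {ω₆}
  {ω₁,ω₂,ω₃,ω₅}  = {ω₁,ω₂} ∪ {ω₃,ω₅}
  {ω₁,ω₃,ω₄,ω₆}  = {ω₆} ∪ {ω₁,ω₃,ω₄}
  {ω₁,ω₃,ω₅,ω₆}  = {ω₁} ∪ {ω₃,ω₅,ω₆}
  {ω₁,ω₄,ω₅,ω₆}  = {ω₅,ω₆} ∪ {ω₁,ω₄}
  {ω₂,ω₃,ω₄,ω₅}  = {ω₃,ω₄,ω₅} ∪ {ω₂}
  {ω₂,ω₃,ω₄,ω₆}  = {ω₃,ω₄} ∪ {ω₂,ω₆}
  |family| = 63
Round 5. New:
  {ω₁,ω₃,ω₆}  = X∖{ω₂,ω₄,ω₅}
  |family| = 64
Round 6: closed — nothing new.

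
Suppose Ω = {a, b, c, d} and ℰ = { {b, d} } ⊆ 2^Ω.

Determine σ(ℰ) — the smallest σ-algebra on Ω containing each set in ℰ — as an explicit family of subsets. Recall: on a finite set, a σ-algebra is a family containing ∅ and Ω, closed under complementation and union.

Initial family (3 sets): { {}, {b, d}, Ω }.
Iteration 1. New:
  {a, c}  = ᶜ of {b, d}
  — 4 sets.
Iteration 2: already closed under ᶜ and ∪.

Therefore σ(ℰ) = { {}, {a, c}, {b, d}, Ω } (|σ(ℰ)| = 4).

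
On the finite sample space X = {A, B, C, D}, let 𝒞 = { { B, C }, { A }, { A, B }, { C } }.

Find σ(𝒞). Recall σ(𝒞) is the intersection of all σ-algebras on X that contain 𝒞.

Initial family (6 sets): { ∅, { A }, { C }, { A, B }, { B, C }, X }.
Iteration 1. New:
  { A, C }  = { C } ∪ { A }
  { A, D }  = complement { B, C }
  { C, D }  = complement { A, B }
  { A, B, C }  = { C } ∪ { A, B }
  { A, B, D }  = complement { C }
  { B, C, D }  = complement { A }
Iteration 2 (3 new):
  { D }  = complement { A, B, C }
  { B, D }  = complement { A, C }
  { A, C, D }  = { C, D } ∪ { A, D }
Iteration 3 adds 1:
  { B }  = complement { A, C, D }
Iteration 4: closed — nothing new.

Therefore σ(𝒞) = { ∅, { A }, { B }, { C }, { D }, { A, B }, { A, C }, { A, D }, { B, C }, { B, D }, { C, D }, { A, B, C }, { A, B, D }, { A, C, D }, { B, C, D }, X } (|σ(𝒞)| = 16).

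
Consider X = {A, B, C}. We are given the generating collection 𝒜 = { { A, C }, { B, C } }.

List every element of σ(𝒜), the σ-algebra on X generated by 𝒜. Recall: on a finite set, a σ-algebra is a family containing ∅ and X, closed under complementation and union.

Begin from { {  }, { A, C }, { B, C }, X } (that is, 𝒜 plus ∅ and X).
Iteration 1 (2 new):
  { A }  = ᶜ of { B, C }
  { B }  = ᶜ of { A, C }
  |family| = 6
Iteration 2: 1 new —
  { A, B }  = { B } ∪ { A }
  |family| = 7
Iteration 3: +1 →
  { C }  = ᶜ of { A, B }
  |family| = 8
Iteration 4: already closed under ᶜ and ∪.

σ(𝒜) = { {  }, { A }, { B }, { C }, { A, B }, { A, C }, { B, C }, X }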